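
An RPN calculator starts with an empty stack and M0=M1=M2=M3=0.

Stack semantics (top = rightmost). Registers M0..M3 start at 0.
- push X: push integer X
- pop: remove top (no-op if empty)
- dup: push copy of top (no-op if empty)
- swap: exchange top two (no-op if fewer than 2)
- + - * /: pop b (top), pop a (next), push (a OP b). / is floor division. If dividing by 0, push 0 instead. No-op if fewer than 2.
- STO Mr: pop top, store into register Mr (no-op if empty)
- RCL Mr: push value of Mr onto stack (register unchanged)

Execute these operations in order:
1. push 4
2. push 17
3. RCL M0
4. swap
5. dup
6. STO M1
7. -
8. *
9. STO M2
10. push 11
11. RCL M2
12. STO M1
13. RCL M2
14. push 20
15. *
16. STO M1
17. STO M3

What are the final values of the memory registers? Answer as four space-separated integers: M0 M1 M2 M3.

Answer: 0 -1360 -68 11

Derivation:
After op 1 (push 4): stack=[4] mem=[0,0,0,0]
After op 2 (push 17): stack=[4,17] mem=[0,0,0,0]
After op 3 (RCL M0): stack=[4,17,0] mem=[0,0,0,0]
After op 4 (swap): stack=[4,0,17] mem=[0,0,0,0]
After op 5 (dup): stack=[4,0,17,17] mem=[0,0,0,0]
After op 6 (STO M1): stack=[4,0,17] mem=[0,17,0,0]
After op 7 (-): stack=[4,-17] mem=[0,17,0,0]
After op 8 (*): stack=[-68] mem=[0,17,0,0]
After op 9 (STO M2): stack=[empty] mem=[0,17,-68,0]
After op 10 (push 11): stack=[11] mem=[0,17,-68,0]
After op 11 (RCL M2): stack=[11,-68] mem=[0,17,-68,0]
After op 12 (STO M1): stack=[11] mem=[0,-68,-68,0]
After op 13 (RCL M2): stack=[11,-68] mem=[0,-68,-68,0]
After op 14 (push 20): stack=[11,-68,20] mem=[0,-68,-68,0]
After op 15 (*): stack=[11,-1360] mem=[0,-68,-68,0]
After op 16 (STO M1): stack=[11] mem=[0,-1360,-68,0]
After op 17 (STO M3): stack=[empty] mem=[0,-1360,-68,11]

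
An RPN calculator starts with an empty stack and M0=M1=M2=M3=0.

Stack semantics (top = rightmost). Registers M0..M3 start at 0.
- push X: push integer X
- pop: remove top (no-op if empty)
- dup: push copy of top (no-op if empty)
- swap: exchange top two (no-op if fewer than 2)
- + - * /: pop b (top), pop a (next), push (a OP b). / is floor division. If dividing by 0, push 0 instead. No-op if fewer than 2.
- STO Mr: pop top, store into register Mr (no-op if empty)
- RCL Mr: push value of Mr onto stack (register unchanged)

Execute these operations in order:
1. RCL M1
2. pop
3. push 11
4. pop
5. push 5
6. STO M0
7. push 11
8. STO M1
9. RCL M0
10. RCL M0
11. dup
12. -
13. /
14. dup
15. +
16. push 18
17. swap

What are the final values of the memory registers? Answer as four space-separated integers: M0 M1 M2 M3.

After op 1 (RCL M1): stack=[0] mem=[0,0,0,0]
After op 2 (pop): stack=[empty] mem=[0,0,0,0]
After op 3 (push 11): stack=[11] mem=[0,0,0,0]
After op 4 (pop): stack=[empty] mem=[0,0,0,0]
After op 5 (push 5): stack=[5] mem=[0,0,0,0]
After op 6 (STO M0): stack=[empty] mem=[5,0,0,0]
After op 7 (push 11): stack=[11] mem=[5,0,0,0]
After op 8 (STO M1): stack=[empty] mem=[5,11,0,0]
After op 9 (RCL M0): stack=[5] mem=[5,11,0,0]
After op 10 (RCL M0): stack=[5,5] mem=[5,11,0,0]
After op 11 (dup): stack=[5,5,5] mem=[5,11,0,0]
After op 12 (-): stack=[5,0] mem=[5,11,0,0]
After op 13 (/): stack=[0] mem=[5,11,0,0]
After op 14 (dup): stack=[0,0] mem=[5,11,0,0]
After op 15 (+): stack=[0] mem=[5,11,0,0]
After op 16 (push 18): stack=[0,18] mem=[5,11,0,0]
After op 17 (swap): stack=[18,0] mem=[5,11,0,0]

Answer: 5 11 0 0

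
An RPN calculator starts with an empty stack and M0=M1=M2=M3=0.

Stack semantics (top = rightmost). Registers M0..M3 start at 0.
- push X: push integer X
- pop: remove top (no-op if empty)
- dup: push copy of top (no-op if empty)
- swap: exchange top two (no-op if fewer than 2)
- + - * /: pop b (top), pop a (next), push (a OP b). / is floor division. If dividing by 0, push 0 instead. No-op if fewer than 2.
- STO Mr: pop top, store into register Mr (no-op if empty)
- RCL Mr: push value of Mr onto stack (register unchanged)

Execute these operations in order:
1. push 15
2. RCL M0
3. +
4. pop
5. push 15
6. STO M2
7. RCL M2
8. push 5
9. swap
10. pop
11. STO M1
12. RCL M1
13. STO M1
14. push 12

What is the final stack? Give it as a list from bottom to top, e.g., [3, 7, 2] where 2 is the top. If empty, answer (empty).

After op 1 (push 15): stack=[15] mem=[0,0,0,0]
After op 2 (RCL M0): stack=[15,0] mem=[0,0,0,0]
After op 3 (+): stack=[15] mem=[0,0,0,0]
After op 4 (pop): stack=[empty] mem=[0,0,0,0]
After op 5 (push 15): stack=[15] mem=[0,0,0,0]
After op 6 (STO M2): stack=[empty] mem=[0,0,15,0]
After op 7 (RCL M2): stack=[15] mem=[0,0,15,0]
After op 8 (push 5): stack=[15,5] mem=[0,0,15,0]
After op 9 (swap): stack=[5,15] mem=[0,0,15,0]
After op 10 (pop): stack=[5] mem=[0,0,15,0]
After op 11 (STO M1): stack=[empty] mem=[0,5,15,0]
After op 12 (RCL M1): stack=[5] mem=[0,5,15,0]
After op 13 (STO M1): stack=[empty] mem=[0,5,15,0]
After op 14 (push 12): stack=[12] mem=[0,5,15,0]

Answer: [12]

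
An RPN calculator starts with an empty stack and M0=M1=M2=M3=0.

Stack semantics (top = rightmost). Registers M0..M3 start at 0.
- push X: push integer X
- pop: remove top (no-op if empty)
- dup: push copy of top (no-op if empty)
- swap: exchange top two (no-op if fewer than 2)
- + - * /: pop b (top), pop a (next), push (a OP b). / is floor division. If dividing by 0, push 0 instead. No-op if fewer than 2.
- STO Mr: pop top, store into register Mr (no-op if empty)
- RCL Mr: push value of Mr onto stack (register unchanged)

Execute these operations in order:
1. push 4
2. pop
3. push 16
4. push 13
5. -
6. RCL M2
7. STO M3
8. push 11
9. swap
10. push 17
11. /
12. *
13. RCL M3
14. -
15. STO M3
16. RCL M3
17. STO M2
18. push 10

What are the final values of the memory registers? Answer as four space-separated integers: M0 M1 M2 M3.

Answer: 0 0 0 0

Derivation:
After op 1 (push 4): stack=[4] mem=[0,0,0,0]
After op 2 (pop): stack=[empty] mem=[0,0,0,0]
After op 3 (push 16): stack=[16] mem=[0,0,0,0]
After op 4 (push 13): stack=[16,13] mem=[0,0,0,0]
After op 5 (-): stack=[3] mem=[0,0,0,0]
After op 6 (RCL M2): stack=[3,0] mem=[0,0,0,0]
After op 7 (STO M3): stack=[3] mem=[0,0,0,0]
After op 8 (push 11): stack=[3,11] mem=[0,0,0,0]
After op 9 (swap): stack=[11,3] mem=[0,0,0,0]
After op 10 (push 17): stack=[11,3,17] mem=[0,0,0,0]
After op 11 (/): stack=[11,0] mem=[0,0,0,0]
After op 12 (*): stack=[0] mem=[0,0,0,0]
After op 13 (RCL M3): stack=[0,0] mem=[0,0,0,0]
After op 14 (-): stack=[0] mem=[0,0,0,0]
After op 15 (STO M3): stack=[empty] mem=[0,0,0,0]
After op 16 (RCL M3): stack=[0] mem=[0,0,0,0]
After op 17 (STO M2): stack=[empty] mem=[0,0,0,0]
After op 18 (push 10): stack=[10] mem=[0,0,0,0]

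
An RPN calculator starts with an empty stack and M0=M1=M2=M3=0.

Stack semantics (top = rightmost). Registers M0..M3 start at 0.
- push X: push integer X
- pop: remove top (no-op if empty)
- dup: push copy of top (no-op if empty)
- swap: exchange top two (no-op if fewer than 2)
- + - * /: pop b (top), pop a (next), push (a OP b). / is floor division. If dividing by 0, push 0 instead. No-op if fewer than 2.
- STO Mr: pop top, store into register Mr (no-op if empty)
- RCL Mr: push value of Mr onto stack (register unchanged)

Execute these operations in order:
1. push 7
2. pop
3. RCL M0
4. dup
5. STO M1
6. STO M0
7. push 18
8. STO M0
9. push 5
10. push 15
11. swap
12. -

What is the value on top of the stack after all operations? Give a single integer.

After op 1 (push 7): stack=[7] mem=[0,0,0,0]
After op 2 (pop): stack=[empty] mem=[0,0,0,0]
After op 3 (RCL M0): stack=[0] mem=[0,0,0,0]
After op 4 (dup): stack=[0,0] mem=[0,0,0,0]
After op 5 (STO M1): stack=[0] mem=[0,0,0,0]
After op 6 (STO M0): stack=[empty] mem=[0,0,0,0]
After op 7 (push 18): stack=[18] mem=[0,0,0,0]
After op 8 (STO M0): stack=[empty] mem=[18,0,0,0]
After op 9 (push 5): stack=[5] mem=[18,0,0,0]
After op 10 (push 15): stack=[5,15] mem=[18,0,0,0]
After op 11 (swap): stack=[15,5] mem=[18,0,0,0]
After op 12 (-): stack=[10] mem=[18,0,0,0]

Answer: 10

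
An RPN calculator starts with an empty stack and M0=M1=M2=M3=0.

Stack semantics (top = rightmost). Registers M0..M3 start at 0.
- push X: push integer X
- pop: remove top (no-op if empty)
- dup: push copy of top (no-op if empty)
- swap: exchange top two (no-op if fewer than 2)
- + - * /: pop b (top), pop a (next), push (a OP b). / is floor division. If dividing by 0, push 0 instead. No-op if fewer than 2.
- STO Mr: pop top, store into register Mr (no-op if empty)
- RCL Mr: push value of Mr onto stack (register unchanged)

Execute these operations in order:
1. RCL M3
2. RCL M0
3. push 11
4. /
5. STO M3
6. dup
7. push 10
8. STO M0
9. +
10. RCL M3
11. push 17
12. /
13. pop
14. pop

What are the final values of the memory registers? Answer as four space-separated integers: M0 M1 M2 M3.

After op 1 (RCL M3): stack=[0] mem=[0,0,0,0]
After op 2 (RCL M0): stack=[0,0] mem=[0,0,0,0]
After op 3 (push 11): stack=[0,0,11] mem=[0,0,0,0]
After op 4 (/): stack=[0,0] mem=[0,0,0,0]
After op 5 (STO M3): stack=[0] mem=[0,0,0,0]
After op 6 (dup): stack=[0,0] mem=[0,0,0,0]
After op 7 (push 10): stack=[0,0,10] mem=[0,0,0,0]
After op 8 (STO M0): stack=[0,0] mem=[10,0,0,0]
After op 9 (+): stack=[0] mem=[10,0,0,0]
After op 10 (RCL M3): stack=[0,0] mem=[10,0,0,0]
After op 11 (push 17): stack=[0,0,17] mem=[10,0,0,0]
After op 12 (/): stack=[0,0] mem=[10,0,0,0]
After op 13 (pop): stack=[0] mem=[10,0,0,0]
After op 14 (pop): stack=[empty] mem=[10,0,0,0]

Answer: 10 0 0 0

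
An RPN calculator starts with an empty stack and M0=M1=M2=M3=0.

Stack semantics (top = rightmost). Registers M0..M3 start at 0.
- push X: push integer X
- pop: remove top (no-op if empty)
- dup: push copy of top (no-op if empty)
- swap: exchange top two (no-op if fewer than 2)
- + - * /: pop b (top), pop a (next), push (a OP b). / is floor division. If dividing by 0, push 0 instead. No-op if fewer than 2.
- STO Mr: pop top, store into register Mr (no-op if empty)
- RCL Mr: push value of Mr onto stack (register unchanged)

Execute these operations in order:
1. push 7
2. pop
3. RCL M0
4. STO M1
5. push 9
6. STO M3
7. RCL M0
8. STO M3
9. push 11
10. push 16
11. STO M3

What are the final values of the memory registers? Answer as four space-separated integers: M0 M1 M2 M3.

After op 1 (push 7): stack=[7] mem=[0,0,0,0]
After op 2 (pop): stack=[empty] mem=[0,0,0,0]
After op 3 (RCL M0): stack=[0] mem=[0,0,0,0]
After op 4 (STO M1): stack=[empty] mem=[0,0,0,0]
After op 5 (push 9): stack=[9] mem=[0,0,0,0]
After op 6 (STO M3): stack=[empty] mem=[0,0,0,9]
After op 7 (RCL M0): stack=[0] mem=[0,0,0,9]
After op 8 (STO M3): stack=[empty] mem=[0,0,0,0]
After op 9 (push 11): stack=[11] mem=[0,0,0,0]
After op 10 (push 16): stack=[11,16] mem=[0,0,0,0]
After op 11 (STO M3): stack=[11] mem=[0,0,0,16]

Answer: 0 0 0 16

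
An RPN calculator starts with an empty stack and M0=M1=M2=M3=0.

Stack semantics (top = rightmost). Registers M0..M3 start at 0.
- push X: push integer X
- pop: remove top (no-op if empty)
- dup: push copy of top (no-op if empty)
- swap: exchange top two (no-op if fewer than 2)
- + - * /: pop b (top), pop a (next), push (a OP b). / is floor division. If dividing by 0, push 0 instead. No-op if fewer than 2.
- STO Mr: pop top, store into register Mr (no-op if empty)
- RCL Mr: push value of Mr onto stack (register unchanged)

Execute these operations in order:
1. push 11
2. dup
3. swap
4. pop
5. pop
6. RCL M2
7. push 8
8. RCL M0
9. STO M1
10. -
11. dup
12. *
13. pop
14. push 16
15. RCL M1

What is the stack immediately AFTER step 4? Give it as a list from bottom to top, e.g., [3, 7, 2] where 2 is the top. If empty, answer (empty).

After op 1 (push 11): stack=[11] mem=[0,0,0,0]
After op 2 (dup): stack=[11,11] mem=[0,0,0,0]
After op 3 (swap): stack=[11,11] mem=[0,0,0,0]
After op 4 (pop): stack=[11] mem=[0,0,0,0]

[11]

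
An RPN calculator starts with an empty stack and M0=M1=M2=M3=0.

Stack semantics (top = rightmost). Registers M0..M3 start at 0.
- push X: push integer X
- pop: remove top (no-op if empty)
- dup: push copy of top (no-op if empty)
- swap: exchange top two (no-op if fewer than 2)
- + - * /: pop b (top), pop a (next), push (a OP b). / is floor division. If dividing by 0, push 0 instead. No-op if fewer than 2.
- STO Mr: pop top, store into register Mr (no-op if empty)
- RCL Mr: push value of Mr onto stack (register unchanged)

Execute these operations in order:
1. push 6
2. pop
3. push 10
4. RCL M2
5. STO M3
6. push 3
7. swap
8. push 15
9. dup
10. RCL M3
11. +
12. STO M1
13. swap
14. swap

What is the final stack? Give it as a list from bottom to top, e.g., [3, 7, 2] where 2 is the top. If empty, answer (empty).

Answer: [3, 10, 15]

Derivation:
After op 1 (push 6): stack=[6] mem=[0,0,0,0]
After op 2 (pop): stack=[empty] mem=[0,0,0,0]
After op 3 (push 10): stack=[10] mem=[0,0,0,0]
After op 4 (RCL M2): stack=[10,0] mem=[0,0,0,0]
After op 5 (STO M3): stack=[10] mem=[0,0,0,0]
After op 6 (push 3): stack=[10,3] mem=[0,0,0,0]
After op 7 (swap): stack=[3,10] mem=[0,0,0,0]
After op 8 (push 15): stack=[3,10,15] mem=[0,0,0,0]
After op 9 (dup): stack=[3,10,15,15] mem=[0,0,0,0]
After op 10 (RCL M3): stack=[3,10,15,15,0] mem=[0,0,0,0]
After op 11 (+): stack=[3,10,15,15] mem=[0,0,0,0]
After op 12 (STO M1): stack=[3,10,15] mem=[0,15,0,0]
After op 13 (swap): stack=[3,15,10] mem=[0,15,0,0]
After op 14 (swap): stack=[3,10,15] mem=[0,15,0,0]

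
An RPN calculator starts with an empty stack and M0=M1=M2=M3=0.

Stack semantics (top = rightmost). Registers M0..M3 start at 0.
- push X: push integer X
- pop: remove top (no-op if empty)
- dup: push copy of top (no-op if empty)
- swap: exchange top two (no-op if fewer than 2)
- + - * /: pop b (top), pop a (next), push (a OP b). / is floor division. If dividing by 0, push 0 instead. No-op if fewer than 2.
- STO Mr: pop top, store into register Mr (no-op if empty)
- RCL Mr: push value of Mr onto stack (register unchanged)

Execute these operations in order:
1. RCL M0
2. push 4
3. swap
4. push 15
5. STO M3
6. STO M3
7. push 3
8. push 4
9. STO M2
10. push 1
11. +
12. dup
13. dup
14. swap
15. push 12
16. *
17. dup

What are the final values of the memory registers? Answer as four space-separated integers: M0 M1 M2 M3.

Answer: 0 0 4 0

Derivation:
After op 1 (RCL M0): stack=[0] mem=[0,0,0,0]
After op 2 (push 4): stack=[0,4] mem=[0,0,0,0]
After op 3 (swap): stack=[4,0] mem=[0,0,0,0]
After op 4 (push 15): stack=[4,0,15] mem=[0,0,0,0]
After op 5 (STO M3): stack=[4,0] mem=[0,0,0,15]
After op 6 (STO M3): stack=[4] mem=[0,0,0,0]
After op 7 (push 3): stack=[4,3] mem=[0,0,0,0]
After op 8 (push 4): stack=[4,3,4] mem=[0,0,0,0]
After op 9 (STO M2): stack=[4,3] mem=[0,0,4,0]
After op 10 (push 1): stack=[4,3,1] mem=[0,0,4,0]
After op 11 (+): stack=[4,4] mem=[0,0,4,0]
After op 12 (dup): stack=[4,4,4] mem=[0,0,4,0]
After op 13 (dup): stack=[4,4,4,4] mem=[0,0,4,0]
After op 14 (swap): stack=[4,4,4,4] mem=[0,0,4,0]
After op 15 (push 12): stack=[4,4,4,4,12] mem=[0,0,4,0]
After op 16 (*): stack=[4,4,4,48] mem=[0,0,4,0]
After op 17 (dup): stack=[4,4,4,48,48] mem=[0,0,4,0]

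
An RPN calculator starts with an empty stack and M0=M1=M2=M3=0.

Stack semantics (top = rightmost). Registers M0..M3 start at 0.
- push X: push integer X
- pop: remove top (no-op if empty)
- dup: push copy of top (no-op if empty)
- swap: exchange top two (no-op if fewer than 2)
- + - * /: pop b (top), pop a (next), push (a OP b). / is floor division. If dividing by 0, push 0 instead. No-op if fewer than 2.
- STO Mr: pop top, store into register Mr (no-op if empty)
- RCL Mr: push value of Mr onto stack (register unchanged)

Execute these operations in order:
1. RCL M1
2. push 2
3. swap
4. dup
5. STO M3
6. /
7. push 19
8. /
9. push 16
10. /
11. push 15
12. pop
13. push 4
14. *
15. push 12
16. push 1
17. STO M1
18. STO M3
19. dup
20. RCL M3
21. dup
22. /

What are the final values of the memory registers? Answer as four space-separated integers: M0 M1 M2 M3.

Answer: 0 1 0 12

Derivation:
After op 1 (RCL M1): stack=[0] mem=[0,0,0,0]
After op 2 (push 2): stack=[0,2] mem=[0,0,0,0]
After op 3 (swap): stack=[2,0] mem=[0,0,0,0]
After op 4 (dup): stack=[2,0,0] mem=[0,0,0,0]
After op 5 (STO M3): stack=[2,0] mem=[0,0,0,0]
After op 6 (/): stack=[0] mem=[0,0,0,0]
After op 7 (push 19): stack=[0,19] mem=[0,0,0,0]
After op 8 (/): stack=[0] mem=[0,0,0,0]
After op 9 (push 16): stack=[0,16] mem=[0,0,0,0]
After op 10 (/): stack=[0] mem=[0,0,0,0]
After op 11 (push 15): stack=[0,15] mem=[0,0,0,0]
After op 12 (pop): stack=[0] mem=[0,0,0,0]
After op 13 (push 4): stack=[0,4] mem=[0,0,0,0]
After op 14 (*): stack=[0] mem=[0,0,0,0]
After op 15 (push 12): stack=[0,12] mem=[0,0,0,0]
After op 16 (push 1): stack=[0,12,1] mem=[0,0,0,0]
After op 17 (STO M1): stack=[0,12] mem=[0,1,0,0]
After op 18 (STO M3): stack=[0] mem=[0,1,0,12]
After op 19 (dup): stack=[0,0] mem=[0,1,0,12]
After op 20 (RCL M3): stack=[0,0,12] mem=[0,1,0,12]
After op 21 (dup): stack=[0,0,12,12] mem=[0,1,0,12]
After op 22 (/): stack=[0,0,1] mem=[0,1,0,12]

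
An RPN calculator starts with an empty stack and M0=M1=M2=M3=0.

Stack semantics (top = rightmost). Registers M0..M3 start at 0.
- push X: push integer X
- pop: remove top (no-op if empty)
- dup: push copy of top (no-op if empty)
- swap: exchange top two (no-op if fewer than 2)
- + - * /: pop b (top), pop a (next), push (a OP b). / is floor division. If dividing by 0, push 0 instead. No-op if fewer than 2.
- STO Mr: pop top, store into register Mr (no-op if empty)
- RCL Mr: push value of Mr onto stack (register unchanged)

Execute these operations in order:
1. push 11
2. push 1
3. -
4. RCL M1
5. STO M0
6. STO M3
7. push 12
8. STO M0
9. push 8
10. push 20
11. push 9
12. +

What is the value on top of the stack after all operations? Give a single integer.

After op 1 (push 11): stack=[11] mem=[0,0,0,0]
After op 2 (push 1): stack=[11,1] mem=[0,0,0,0]
After op 3 (-): stack=[10] mem=[0,0,0,0]
After op 4 (RCL M1): stack=[10,0] mem=[0,0,0,0]
After op 5 (STO M0): stack=[10] mem=[0,0,0,0]
After op 6 (STO M3): stack=[empty] mem=[0,0,0,10]
After op 7 (push 12): stack=[12] mem=[0,0,0,10]
After op 8 (STO M0): stack=[empty] mem=[12,0,0,10]
After op 9 (push 8): stack=[8] mem=[12,0,0,10]
After op 10 (push 20): stack=[8,20] mem=[12,0,0,10]
After op 11 (push 9): stack=[8,20,9] mem=[12,0,0,10]
After op 12 (+): stack=[8,29] mem=[12,0,0,10]

Answer: 29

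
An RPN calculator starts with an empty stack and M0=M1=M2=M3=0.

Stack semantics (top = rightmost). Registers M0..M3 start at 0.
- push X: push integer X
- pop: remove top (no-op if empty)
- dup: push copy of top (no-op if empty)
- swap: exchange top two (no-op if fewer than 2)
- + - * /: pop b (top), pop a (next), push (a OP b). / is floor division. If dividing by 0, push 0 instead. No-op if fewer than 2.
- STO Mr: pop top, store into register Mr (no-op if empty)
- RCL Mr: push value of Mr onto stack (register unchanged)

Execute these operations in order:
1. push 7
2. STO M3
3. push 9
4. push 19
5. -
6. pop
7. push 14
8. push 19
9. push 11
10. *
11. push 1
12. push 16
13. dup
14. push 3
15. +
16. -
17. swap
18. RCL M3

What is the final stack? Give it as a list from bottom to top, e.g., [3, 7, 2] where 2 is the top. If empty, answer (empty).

After op 1 (push 7): stack=[7] mem=[0,0,0,0]
After op 2 (STO M3): stack=[empty] mem=[0,0,0,7]
After op 3 (push 9): stack=[9] mem=[0,0,0,7]
After op 4 (push 19): stack=[9,19] mem=[0,0,0,7]
After op 5 (-): stack=[-10] mem=[0,0,0,7]
After op 6 (pop): stack=[empty] mem=[0,0,0,7]
After op 7 (push 14): stack=[14] mem=[0,0,0,7]
After op 8 (push 19): stack=[14,19] mem=[0,0,0,7]
After op 9 (push 11): stack=[14,19,11] mem=[0,0,0,7]
After op 10 (*): stack=[14,209] mem=[0,0,0,7]
After op 11 (push 1): stack=[14,209,1] mem=[0,0,0,7]
After op 12 (push 16): stack=[14,209,1,16] mem=[0,0,0,7]
After op 13 (dup): stack=[14,209,1,16,16] mem=[0,0,0,7]
After op 14 (push 3): stack=[14,209,1,16,16,3] mem=[0,0,0,7]
After op 15 (+): stack=[14,209,1,16,19] mem=[0,0,0,7]
After op 16 (-): stack=[14,209,1,-3] mem=[0,0,0,7]
After op 17 (swap): stack=[14,209,-3,1] mem=[0,0,0,7]
After op 18 (RCL M3): stack=[14,209,-3,1,7] mem=[0,0,0,7]

Answer: [14, 209, -3, 1, 7]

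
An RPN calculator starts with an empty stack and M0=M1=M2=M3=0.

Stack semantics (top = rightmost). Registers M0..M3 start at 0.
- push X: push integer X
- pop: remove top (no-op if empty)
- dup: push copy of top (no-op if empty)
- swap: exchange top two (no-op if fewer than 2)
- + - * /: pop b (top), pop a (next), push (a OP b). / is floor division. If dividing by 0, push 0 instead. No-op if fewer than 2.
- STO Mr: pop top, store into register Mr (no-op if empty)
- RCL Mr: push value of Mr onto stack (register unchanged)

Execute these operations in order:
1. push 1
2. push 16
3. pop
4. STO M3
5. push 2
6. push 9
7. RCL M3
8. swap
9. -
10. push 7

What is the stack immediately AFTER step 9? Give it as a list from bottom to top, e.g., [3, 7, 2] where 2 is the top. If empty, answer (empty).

After op 1 (push 1): stack=[1] mem=[0,0,0,0]
After op 2 (push 16): stack=[1,16] mem=[0,0,0,0]
After op 3 (pop): stack=[1] mem=[0,0,0,0]
After op 4 (STO M3): stack=[empty] mem=[0,0,0,1]
After op 5 (push 2): stack=[2] mem=[0,0,0,1]
After op 6 (push 9): stack=[2,9] mem=[0,0,0,1]
After op 7 (RCL M3): stack=[2,9,1] mem=[0,0,0,1]
After op 8 (swap): stack=[2,1,9] mem=[0,0,0,1]
After op 9 (-): stack=[2,-8] mem=[0,0,0,1]

[2, -8]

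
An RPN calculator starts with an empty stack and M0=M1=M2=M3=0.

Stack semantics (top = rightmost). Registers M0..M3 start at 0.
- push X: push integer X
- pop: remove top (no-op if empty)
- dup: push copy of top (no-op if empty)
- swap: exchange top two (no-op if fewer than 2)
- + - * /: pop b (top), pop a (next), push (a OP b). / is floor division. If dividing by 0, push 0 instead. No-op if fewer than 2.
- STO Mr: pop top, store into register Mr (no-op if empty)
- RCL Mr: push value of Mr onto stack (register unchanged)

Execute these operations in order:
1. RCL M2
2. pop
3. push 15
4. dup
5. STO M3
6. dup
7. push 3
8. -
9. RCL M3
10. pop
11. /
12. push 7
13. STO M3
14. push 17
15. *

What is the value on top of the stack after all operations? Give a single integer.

After op 1 (RCL M2): stack=[0] mem=[0,0,0,0]
After op 2 (pop): stack=[empty] mem=[0,0,0,0]
After op 3 (push 15): stack=[15] mem=[0,0,0,0]
After op 4 (dup): stack=[15,15] mem=[0,0,0,0]
After op 5 (STO M3): stack=[15] mem=[0,0,0,15]
After op 6 (dup): stack=[15,15] mem=[0,0,0,15]
After op 7 (push 3): stack=[15,15,3] mem=[0,0,0,15]
After op 8 (-): stack=[15,12] mem=[0,0,0,15]
After op 9 (RCL M3): stack=[15,12,15] mem=[0,0,0,15]
After op 10 (pop): stack=[15,12] mem=[0,0,0,15]
After op 11 (/): stack=[1] mem=[0,0,0,15]
After op 12 (push 7): stack=[1,7] mem=[0,0,0,15]
After op 13 (STO M3): stack=[1] mem=[0,0,0,7]
After op 14 (push 17): stack=[1,17] mem=[0,0,0,7]
After op 15 (*): stack=[17] mem=[0,0,0,7]

Answer: 17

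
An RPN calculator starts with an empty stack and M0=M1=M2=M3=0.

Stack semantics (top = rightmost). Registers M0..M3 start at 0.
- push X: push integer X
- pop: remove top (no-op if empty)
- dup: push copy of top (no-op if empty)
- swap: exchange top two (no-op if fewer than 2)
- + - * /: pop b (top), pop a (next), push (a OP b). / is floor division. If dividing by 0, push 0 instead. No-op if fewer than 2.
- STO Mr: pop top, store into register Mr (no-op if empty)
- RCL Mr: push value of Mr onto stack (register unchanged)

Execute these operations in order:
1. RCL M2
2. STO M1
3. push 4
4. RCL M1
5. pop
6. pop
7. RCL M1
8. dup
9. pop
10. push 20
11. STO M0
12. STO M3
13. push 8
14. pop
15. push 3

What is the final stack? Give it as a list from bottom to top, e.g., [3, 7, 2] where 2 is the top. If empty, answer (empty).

After op 1 (RCL M2): stack=[0] mem=[0,0,0,0]
After op 2 (STO M1): stack=[empty] mem=[0,0,0,0]
After op 3 (push 4): stack=[4] mem=[0,0,0,0]
After op 4 (RCL M1): stack=[4,0] mem=[0,0,0,0]
After op 5 (pop): stack=[4] mem=[0,0,0,0]
After op 6 (pop): stack=[empty] mem=[0,0,0,0]
After op 7 (RCL M1): stack=[0] mem=[0,0,0,0]
After op 8 (dup): stack=[0,0] mem=[0,0,0,0]
After op 9 (pop): stack=[0] mem=[0,0,0,0]
After op 10 (push 20): stack=[0,20] mem=[0,0,0,0]
After op 11 (STO M0): stack=[0] mem=[20,0,0,0]
After op 12 (STO M3): stack=[empty] mem=[20,0,0,0]
After op 13 (push 8): stack=[8] mem=[20,0,0,0]
After op 14 (pop): stack=[empty] mem=[20,0,0,0]
After op 15 (push 3): stack=[3] mem=[20,0,0,0]

Answer: [3]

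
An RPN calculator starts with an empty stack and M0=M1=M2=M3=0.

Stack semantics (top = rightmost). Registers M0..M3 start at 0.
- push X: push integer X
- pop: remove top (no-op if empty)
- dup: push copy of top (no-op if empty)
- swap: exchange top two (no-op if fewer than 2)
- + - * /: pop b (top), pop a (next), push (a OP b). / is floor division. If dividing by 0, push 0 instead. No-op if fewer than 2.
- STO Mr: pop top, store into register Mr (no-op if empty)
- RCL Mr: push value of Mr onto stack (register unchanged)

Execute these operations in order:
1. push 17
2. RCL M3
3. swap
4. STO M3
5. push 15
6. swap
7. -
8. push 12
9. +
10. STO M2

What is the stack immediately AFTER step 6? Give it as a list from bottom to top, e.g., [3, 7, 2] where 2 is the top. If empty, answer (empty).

After op 1 (push 17): stack=[17] mem=[0,0,0,0]
After op 2 (RCL M3): stack=[17,0] mem=[0,0,0,0]
After op 3 (swap): stack=[0,17] mem=[0,0,0,0]
After op 4 (STO M3): stack=[0] mem=[0,0,0,17]
After op 5 (push 15): stack=[0,15] mem=[0,0,0,17]
After op 6 (swap): stack=[15,0] mem=[0,0,0,17]

[15, 0]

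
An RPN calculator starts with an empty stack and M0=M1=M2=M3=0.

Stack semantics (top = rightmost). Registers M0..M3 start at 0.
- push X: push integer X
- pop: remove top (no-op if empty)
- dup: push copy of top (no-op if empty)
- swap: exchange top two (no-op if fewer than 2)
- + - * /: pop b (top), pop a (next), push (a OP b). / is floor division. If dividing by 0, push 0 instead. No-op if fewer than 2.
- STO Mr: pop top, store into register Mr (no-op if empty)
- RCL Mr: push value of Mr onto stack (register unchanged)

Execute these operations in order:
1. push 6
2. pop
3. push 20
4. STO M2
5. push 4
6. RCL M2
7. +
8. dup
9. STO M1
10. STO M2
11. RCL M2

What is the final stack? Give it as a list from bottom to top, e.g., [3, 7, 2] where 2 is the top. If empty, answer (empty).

Answer: [24]

Derivation:
After op 1 (push 6): stack=[6] mem=[0,0,0,0]
After op 2 (pop): stack=[empty] mem=[0,0,0,0]
After op 3 (push 20): stack=[20] mem=[0,0,0,0]
After op 4 (STO M2): stack=[empty] mem=[0,0,20,0]
After op 5 (push 4): stack=[4] mem=[0,0,20,0]
After op 6 (RCL M2): stack=[4,20] mem=[0,0,20,0]
After op 7 (+): stack=[24] mem=[0,0,20,0]
After op 8 (dup): stack=[24,24] mem=[0,0,20,0]
After op 9 (STO M1): stack=[24] mem=[0,24,20,0]
After op 10 (STO M2): stack=[empty] mem=[0,24,24,0]
After op 11 (RCL M2): stack=[24] mem=[0,24,24,0]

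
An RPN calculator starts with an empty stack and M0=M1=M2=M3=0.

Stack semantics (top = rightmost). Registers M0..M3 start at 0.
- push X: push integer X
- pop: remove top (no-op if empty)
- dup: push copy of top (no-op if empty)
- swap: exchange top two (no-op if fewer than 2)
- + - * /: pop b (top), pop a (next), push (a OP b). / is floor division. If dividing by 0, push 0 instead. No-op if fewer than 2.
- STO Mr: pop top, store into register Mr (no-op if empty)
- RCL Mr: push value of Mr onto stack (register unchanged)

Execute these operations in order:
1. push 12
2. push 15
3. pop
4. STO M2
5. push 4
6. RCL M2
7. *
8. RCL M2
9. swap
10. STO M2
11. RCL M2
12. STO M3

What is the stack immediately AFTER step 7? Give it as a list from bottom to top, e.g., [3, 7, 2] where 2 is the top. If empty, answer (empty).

After op 1 (push 12): stack=[12] mem=[0,0,0,0]
After op 2 (push 15): stack=[12,15] mem=[0,0,0,0]
After op 3 (pop): stack=[12] mem=[0,0,0,0]
After op 4 (STO M2): stack=[empty] mem=[0,0,12,0]
After op 5 (push 4): stack=[4] mem=[0,0,12,0]
After op 6 (RCL M2): stack=[4,12] mem=[0,0,12,0]
After op 7 (*): stack=[48] mem=[0,0,12,0]

[48]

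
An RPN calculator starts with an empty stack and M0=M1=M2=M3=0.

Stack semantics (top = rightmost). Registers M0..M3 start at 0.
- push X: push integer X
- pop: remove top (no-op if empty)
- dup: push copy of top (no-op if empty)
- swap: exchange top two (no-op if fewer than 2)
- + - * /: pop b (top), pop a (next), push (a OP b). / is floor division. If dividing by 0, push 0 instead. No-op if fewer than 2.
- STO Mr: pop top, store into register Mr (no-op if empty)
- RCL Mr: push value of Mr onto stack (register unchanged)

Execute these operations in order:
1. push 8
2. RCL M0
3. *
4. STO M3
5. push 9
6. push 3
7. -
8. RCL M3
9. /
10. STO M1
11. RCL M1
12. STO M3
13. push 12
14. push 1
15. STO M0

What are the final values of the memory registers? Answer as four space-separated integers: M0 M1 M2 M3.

Answer: 1 0 0 0

Derivation:
After op 1 (push 8): stack=[8] mem=[0,0,0,0]
After op 2 (RCL M0): stack=[8,0] mem=[0,0,0,0]
After op 3 (*): stack=[0] mem=[0,0,0,0]
After op 4 (STO M3): stack=[empty] mem=[0,0,0,0]
After op 5 (push 9): stack=[9] mem=[0,0,0,0]
After op 6 (push 3): stack=[9,3] mem=[0,0,0,0]
After op 7 (-): stack=[6] mem=[0,0,0,0]
After op 8 (RCL M3): stack=[6,0] mem=[0,0,0,0]
After op 9 (/): stack=[0] mem=[0,0,0,0]
After op 10 (STO M1): stack=[empty] mem=[0,0,0,0]
After op 11 (RCL M1): stack=[0] mem=[0,0,0,0]
After op 12 (STO M3): stack=[empty] mem=[0,0,0,0]
After op 13 (push 12): stack=[12] mem=[0,0,0,0]
After op 14 (push 1): stack=[12,1] mem=[0,0,0,0]
After op 15 (STO M0): stack=[12] mem=[1,0,0,0]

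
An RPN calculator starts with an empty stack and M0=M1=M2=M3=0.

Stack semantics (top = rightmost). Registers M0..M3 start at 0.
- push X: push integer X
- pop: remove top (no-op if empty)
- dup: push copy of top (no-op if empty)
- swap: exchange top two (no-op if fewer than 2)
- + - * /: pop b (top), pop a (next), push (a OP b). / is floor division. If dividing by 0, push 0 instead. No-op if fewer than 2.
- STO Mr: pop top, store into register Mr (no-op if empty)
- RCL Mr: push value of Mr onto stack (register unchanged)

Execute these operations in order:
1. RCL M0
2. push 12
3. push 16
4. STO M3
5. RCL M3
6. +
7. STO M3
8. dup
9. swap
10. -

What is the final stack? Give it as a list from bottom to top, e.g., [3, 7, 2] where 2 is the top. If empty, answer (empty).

Answer: [0]

Derivation:
After op 1 (RCL M0): stack=[0] mem=[0,0,0,0]
After op 2 (push 12): stack=[0,12] mem=[0,0,0,0]
After op 3 (push 16): stack=[0,12,16] mem=[0,0,0,0]
After op 4 (STO M3): stack=[0,12] mem=[0,0,0,16]
After op 5 (RCL M3): stack=[0,12,16] mem=[0,0,0,16]
After op 6 (+): stack=[0,28] mem=[0,0,0,16]
After op 7 (STO M3): stack=[0] mem=[0,0,0,28]
After op 8 (dup): stack=[0,0] mem=[0,0,0,28]
After op 9 (swap): stack=[0,0] mem=[0,0,0,28]
After op 10 (-): stack=[0] mem=[0,0,0,28]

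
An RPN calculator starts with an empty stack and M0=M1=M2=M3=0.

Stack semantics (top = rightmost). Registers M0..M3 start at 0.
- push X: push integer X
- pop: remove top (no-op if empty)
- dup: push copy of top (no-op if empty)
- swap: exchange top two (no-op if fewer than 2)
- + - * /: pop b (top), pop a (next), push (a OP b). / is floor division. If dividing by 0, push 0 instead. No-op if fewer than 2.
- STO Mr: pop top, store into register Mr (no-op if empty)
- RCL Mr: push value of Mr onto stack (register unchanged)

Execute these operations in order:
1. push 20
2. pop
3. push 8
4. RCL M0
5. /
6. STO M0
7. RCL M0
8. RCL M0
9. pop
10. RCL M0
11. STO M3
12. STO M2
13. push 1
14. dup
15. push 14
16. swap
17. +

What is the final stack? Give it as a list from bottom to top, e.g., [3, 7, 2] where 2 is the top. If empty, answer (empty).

After op 1 (push 20): stack=[20] mem=[0,0,0,0]
After op 2 (pop): stack=[empty] mem=[0,0,0,0]
After op 3 (push 8): stack=[8] mem=[0,0,0,0]
After op 4 (RCL M0): stack=[8,0] mem=[0,0,0,0]
After op 5 (/): stack=[0] mem=[0,0,0,0]
After op 6 (STO M0): stack=[empty] mem=[0,0,0,0]
After op 7 (RCL M0): stack=[0] mem=[0,0,0,0]
After op 8 (RCL M0): stack=[0,0] mem=[0,0,0,0]
After op 9 (pop): stack=[0] mem=[0,0,0,0]
After op 10 (RCL M0): stack=[0,0] mem=[0,0,0,0]
After op 11 (STO M3): stack=[0] mem=[0,0,0,0]
After op 12 (STO M2): stack=[empty] mem=[0,0,0,0]
After op 13 (push 1): stack=[1] mem=[0,0,0,0]
After op 14 (dup): stack=[1,1] mem=[0,0,0,0]
After op 15 (push 14): stack=[1,1,14] mem=[0,0,0,0]
After op 16 (swap): stack=[1,14,1] mem=[0,0,0,0]
After op 17 (+): stack=[1,15] mem=[0,0,0,0]

Answer: [1, 15]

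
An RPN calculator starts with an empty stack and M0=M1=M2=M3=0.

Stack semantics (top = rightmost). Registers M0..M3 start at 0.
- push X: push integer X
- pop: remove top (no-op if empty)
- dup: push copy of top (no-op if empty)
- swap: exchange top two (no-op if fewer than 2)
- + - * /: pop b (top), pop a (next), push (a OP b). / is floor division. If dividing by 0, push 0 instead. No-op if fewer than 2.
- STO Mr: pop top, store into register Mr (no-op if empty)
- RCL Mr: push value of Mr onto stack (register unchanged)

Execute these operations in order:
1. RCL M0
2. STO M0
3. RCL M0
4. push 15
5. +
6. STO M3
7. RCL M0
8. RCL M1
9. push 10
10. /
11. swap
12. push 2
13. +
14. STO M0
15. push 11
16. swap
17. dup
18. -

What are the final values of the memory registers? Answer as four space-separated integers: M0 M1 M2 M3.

Answer: 2 0 0 15

Derivation:
After op 1 (RCL M0): stack=[0] mem=[0,0,0,0]
After op 2 (STO M0): stack=[empty] mem=[0,0,0,0]
After op 3 (RCL M0): stack=[0] mem=[0,0,0,0]
After op 4 (push 15): stack=[0,15] mem=[0,0,0,0]
After op 5 (+): stack=[15] mem=[0,0,0,0]
After op 6 (STO M3): stack=[empty] mem=[0,0,0,15]
After op 7 (RCL M0): stack=[0] mem=[0,0,0,15]
After op 8 (RCL M1): stack=[0,0] mem=[0,0,0,15]
After op 9 (push 10): stack=[0,0,10] mem=[0,0,0,15]
After op 10 (/): stack=[0,0] mem=[0,0,0,15]
After op 11 (swap): stack=[0,0] mem=[0,0,0,15]
After op 12 (push 2): stack=[0,0,2] mem=[0,0,0,15]
After op 13 (+): stack=[0,2] mem=[0,0,0,15]
After op 14 (STO M0): stack=[0] mem=[2,0,0,15]
After op 15 (push 11): stack=[0,11] mem=[2,0,0,15]
After op 16 (swap): stack=[11,0] mem=[2,0,0,15]
After op 17 (dup): stack=[11,0,0] mem=[2,0,0,15]
After op 18 (-): stack=[11,0] mem=[2,0,0,15]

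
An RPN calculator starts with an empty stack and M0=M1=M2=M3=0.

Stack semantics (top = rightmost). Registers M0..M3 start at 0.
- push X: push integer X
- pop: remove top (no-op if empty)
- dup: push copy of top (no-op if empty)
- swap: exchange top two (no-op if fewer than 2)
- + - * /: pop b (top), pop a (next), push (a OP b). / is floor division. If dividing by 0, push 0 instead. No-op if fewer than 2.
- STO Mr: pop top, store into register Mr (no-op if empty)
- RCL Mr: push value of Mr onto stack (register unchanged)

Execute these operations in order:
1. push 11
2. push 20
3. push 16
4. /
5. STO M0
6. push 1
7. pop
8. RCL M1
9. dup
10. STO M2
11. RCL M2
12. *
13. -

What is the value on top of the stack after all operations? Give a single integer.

Answer: 11

Derivation:
After op 1 (push 11): stack=[11] mem=[0,0,0,0]
After op 2 (push 20): stack=[11,20] mem=[0,0,0,0]
After op 3 (push 16): stack=[11,20,16] mem=[0,0,0,0]
After op 4 (/): stack=[11,1] mem=[0,0,0,0]
After op 5 (STO M0): stack=[11] mem=[1,0,0,0]
After op 6 (push 1): stack=[11,1] mem=[1,0,0,0]
After op 7 (pop): stack=[11] mem=[1,0,0,0]
After op 8 (RCL M1): stack=[11,0] mem=[1,0,0,0]
After op 9 (dup): stack=[11,0,0] mem=[1,0,0,0]
After op 10 (STO M2): stack=[11,0] mem=[1,0,0,0]
After op 11 (RCL M2): stack=[11,0,0] mem=[1,0,0,0]
After op 12 (*): stack=[11,0] mem=[1,0,0,0]
After op 13 (-): stack=[11] mem=[1,0,0,0]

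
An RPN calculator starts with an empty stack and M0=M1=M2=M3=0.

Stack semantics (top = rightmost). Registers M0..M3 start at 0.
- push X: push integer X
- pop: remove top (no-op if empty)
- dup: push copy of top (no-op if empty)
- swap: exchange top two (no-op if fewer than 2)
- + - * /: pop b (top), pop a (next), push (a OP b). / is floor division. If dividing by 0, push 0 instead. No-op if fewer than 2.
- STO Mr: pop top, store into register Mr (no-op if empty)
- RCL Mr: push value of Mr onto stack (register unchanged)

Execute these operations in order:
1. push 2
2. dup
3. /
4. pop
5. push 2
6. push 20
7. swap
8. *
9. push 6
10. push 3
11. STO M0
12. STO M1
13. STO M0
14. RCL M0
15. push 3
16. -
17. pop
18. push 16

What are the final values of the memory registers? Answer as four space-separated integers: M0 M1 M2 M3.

Answer: 40 6 0 0

Derivation:
After op 1 (push 2): stack=[2] mem=[0,0,0,0]
After op 2 (dup): stack=[2,2] mem=[0,0,0,0]
After op 3 (/): stack=[1] mem=[0,0,0,0]
After op 4 (pop): stack=[empty] mem=[0,0,0,0]
After op 5 (push 2): stack=[2] mem=[0,0,0,0]
After op 6 (push 20): stack=[2,20] mem=[0,0,0,0]
After op 7 (swap): stack=[20,2] mem=[0,0,0,0]
After op 8 (*): stack=[40] mem=[0,0,0,0]
After op 9 (push 6): stack=[40,6] mem=[0,0,0,0]
After op 10 (push 3): stack=[40,6,3] mem=[0,0,0,0]
After op 11 (STO M0): stack=[40,6] mem=[3,0,0,0]
After op 12 (STO M1): stack=[40] mem=[3,6,0,0]
After op 13 (STO M0): stack=[empty] mem=[40,6,0,0]
After op 14 (RCL M0): stack=[40] mem=[40,6,0,0]
After op 15 (push 3): stack=[40,3] mem=[40,6,0,0]
After op 16 (-): stack=[37] mem=[40,6,0,0]
After op 17 (pop): stack=[empty] mem=[40,6,0,0]
After op 18 (push 16): stack=[16] mem=[40,6,0,0]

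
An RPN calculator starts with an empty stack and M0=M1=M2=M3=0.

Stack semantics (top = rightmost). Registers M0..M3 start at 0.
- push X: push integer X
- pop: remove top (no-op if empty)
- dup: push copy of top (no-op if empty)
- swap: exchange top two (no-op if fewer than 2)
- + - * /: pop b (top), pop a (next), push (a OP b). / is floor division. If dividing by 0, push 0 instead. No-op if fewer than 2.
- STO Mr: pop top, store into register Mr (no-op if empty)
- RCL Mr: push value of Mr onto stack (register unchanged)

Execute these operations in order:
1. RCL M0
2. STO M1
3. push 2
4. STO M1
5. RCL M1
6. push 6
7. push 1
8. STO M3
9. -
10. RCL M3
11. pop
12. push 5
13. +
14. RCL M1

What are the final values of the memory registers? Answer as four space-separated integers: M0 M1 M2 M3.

After op 1 (RCL M0): stack=[0] mem=[0,0,0,0]
After op 2 (STO M1): stack=[empty] mem=[0,0,0,0]
After op 3 (push 2): stack=[2] mem=[0,0,0,0]
After op 4 (STO M1): stack=[empty] mem=[0,2,0,0]
After op 5 (RCL M1): stack=[2] mem=[0,2,0,0]
After op 6 (push 6): stack=[2,6] mem=[0,2,0,0]
After op 7 (push 1): stack=[2,6,1] mem=[0,2,0,0]
After op 8 (STO M3): stack=[2,6] mem=[0,2,0,1]
After op 9 (-): stack=[-4] mem=[0,2,0,1]
After op 10 (RCL M3): stack=[-4,1] mem=[0,2,0,1]
After op 11 (pop): stack=[-4] mem=[0,2,0,1]
After op 12 (push 5): stack=[-4,5] mem=[0,2,0,1]
After op 13 (+): stack=[1] mem=[0,2,0,1]
After op 14 (RCL M1): stack=[1,2] mem=[0,2,0,1]

Answer: 0 2 0 1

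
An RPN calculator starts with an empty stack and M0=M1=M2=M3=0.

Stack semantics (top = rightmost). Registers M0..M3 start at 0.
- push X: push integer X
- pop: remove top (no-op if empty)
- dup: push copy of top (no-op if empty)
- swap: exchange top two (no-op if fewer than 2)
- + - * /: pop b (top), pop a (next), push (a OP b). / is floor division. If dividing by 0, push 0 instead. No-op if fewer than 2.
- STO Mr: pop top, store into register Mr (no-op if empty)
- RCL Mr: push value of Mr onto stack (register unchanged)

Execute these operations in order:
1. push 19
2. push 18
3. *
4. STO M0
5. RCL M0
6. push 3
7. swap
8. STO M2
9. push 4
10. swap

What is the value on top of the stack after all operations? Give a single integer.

After op 1 (push 19): stack=[19] mem=[0,0,0,0]
After op 2 (push 18): stack=[19,18] mem=[0,0,0,0]
After op 3 (*): stack=[342] mem=[0,0,0,0]
After op 4 (STO M0): stack=[empty] mem=[342,0,0,0]
After op 5 (RCL M0): stack=[342] mem=[342,0,0,0]
After op 6 (push 3): stack=[342,3] mem=[342,0,0,0]
After op 7 (swap): stack=[3,342] mem=[342,0,0,0]
After op 8 (STO M2): stack=[3] mem=[342,0,342,0]
After op 9 (push 4): stack=[3,4] mem=[342,0,342,0]
After op 10 (swap): stack=[4,3] mem=[342,0,342,0]

Answer: 3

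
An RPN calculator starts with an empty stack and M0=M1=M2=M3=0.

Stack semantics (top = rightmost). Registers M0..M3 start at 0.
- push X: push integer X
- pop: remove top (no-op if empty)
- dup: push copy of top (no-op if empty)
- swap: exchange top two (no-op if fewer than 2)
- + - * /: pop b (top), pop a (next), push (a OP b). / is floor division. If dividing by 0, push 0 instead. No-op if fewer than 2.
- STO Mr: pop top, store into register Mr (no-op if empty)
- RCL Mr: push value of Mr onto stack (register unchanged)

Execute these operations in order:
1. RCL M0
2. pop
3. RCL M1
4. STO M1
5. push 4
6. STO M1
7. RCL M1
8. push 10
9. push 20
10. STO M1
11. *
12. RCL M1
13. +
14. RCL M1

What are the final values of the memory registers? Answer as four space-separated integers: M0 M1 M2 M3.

Answer: 0 20 0 0

Derivation:
After op 1 (RCL M0): stack=[0] mem=[0,0,0,0]
After op 2 (pop): stack=[empty] mem=[0,0,0,0]
After op 3 (RCL M1): stack=[0] mem=[0,0,0,0]
After op 4 (STO M1): stack=[empty] mem=[0,0,0,0]
After op 5 (push 4): stack=[4] mem=[0,0,0,0]
After op 6 (STO M1): stack=[empty] mem=[0,4,0,0]
After op 7 (RCL M1): stack=[4] mem=[0,4,0,0]
After op 8 (push 10): stack=[4,10] mem=[0,4,0,0]
After op 9 (push 20): stack=[4,10,20] mem=[0,4,0,0]
After op 10 (STO M1): stack=[4,10] mem=[0,20,0,0]
After op 11 (*): stack=[40] mem=[0,20,0,0]
After op 12 (RCL M1): stack=[40,20] mem=[0,20,0,0]
After op 13 (+): stack=[60] mem=[0,20,0,0]
After op 14 (RCL M1): stack=[60,20] mem=[0,20,0,0]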